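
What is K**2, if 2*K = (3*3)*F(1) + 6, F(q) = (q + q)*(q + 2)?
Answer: 900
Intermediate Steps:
F(q) = 2*q*(2 + q) (F(q) = (2*q)*(2 + q) = 2*q*(2 + q))
K = 30 (K = ((3*3)*(2*1*(2 + 1)) + 6)/2 = (9*(2*1*3) + 6)/2 = (9*6 + 6)/2 = (54 + 6)/2 = (1/2)*60 = 30)
K**2 = 30**2 = 900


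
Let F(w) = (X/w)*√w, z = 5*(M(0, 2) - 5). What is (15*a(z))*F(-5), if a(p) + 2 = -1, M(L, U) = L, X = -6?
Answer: -54*I*√5 ≈ -120.75*I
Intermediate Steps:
z = -25 (z = 5*(0 - 5) = 5*(-5) = -25)
a(p) = -3 (a(p) = -2 - 1 = -3)
F(w) = -6/√w (F(w) = (-6/w)*√w = -6/√w)
(15*a(z))*F(-5) = (15*(-3))*(-(-6)*I*√5/5) = -(-270)*(-I*√5/5) = -54*I*√5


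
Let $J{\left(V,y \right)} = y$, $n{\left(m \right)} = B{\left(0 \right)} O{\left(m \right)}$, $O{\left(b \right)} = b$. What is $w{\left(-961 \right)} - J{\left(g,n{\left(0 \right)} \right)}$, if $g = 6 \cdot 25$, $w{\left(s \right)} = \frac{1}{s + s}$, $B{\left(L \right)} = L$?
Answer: $- \frac{1}{1922} \approx -0.00052029$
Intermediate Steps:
$n{\left(m \right)} = 0$ ($n{\left(m \right)} = 0 m = 0$)
$w{\left(s \right)} = \frac{1}{2 s}$
$g = 150$
$w{\left(-961 \right)} - J{\left(g,n{\left(0 \right)} \right)} = \frac{1}{2 \left(-961\right)} - 0 = \frac{1}{2} \left(- \frac{1}{961}\right) + 0 = - \frac{1}{1922} + 0 = - \frac{1}{1922}$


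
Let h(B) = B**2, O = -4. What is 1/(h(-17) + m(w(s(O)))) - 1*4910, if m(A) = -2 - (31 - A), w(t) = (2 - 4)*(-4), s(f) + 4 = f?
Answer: -1296239/264 ≈ -4910.0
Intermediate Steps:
s(f) = -4 + f
w(t) = 8 (w(t) = -2*(-4) = 8)
m(A) = -33 + A (m(A) = -2 + (-31 + A) = -33 + A)
1/(h(-17) + m(w(s(O)))) - 1*4910 = 1/((-17)**2 + (-33 + 8)) - 1*4910 = 1/(289 - 25) - 4910 = 1/264 - 4910 = -1296239/264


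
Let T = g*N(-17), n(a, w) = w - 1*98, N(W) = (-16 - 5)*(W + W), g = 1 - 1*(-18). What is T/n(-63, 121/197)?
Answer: -890834/6395 ≈ -139.30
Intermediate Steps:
g = 19 (g = 1 + 18 = 19)
N(W) = -42*W
n(a, w) = -98 + w (n(a, w) = w - 98 = -98 + w)
T = 13566 (T = 19*(-42*(-17)) = 19*714 = 13566)
T/n(-63, 121/197) = 13566/(-98 + 121/197) = 13566/(-19185/197) = 13566*(-197/19185) = -890834/6395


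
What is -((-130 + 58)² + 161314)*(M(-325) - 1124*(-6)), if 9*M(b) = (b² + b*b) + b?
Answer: -45224353258/9 ≈ -5.0249e+9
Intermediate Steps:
M(b) = b/9 + 2*b²/9 (M(b) = ((b² + b*b) + b)/9 = ((b² + b²) + b)/9 = (2*b² + b)/9 = (b + 2*b²)/9 = b/9 + 2*b²/9)
-((-130 + 58)² + 161314)*(M(-325) - 1124*(-6)) = -((-130 + 58)² + 161314)*((⅑)*(-325)*(1 + 2*(-325)) - 1124*(-6)) = -((-72)² + 161314)*((⅑)*(-325)*(1 - 650) + 6744) = -(5184 + 161314)*((⅑)*(-325)*(-649) + 6744) = -166498*(210925/9 + 6744) = -166498*271621/9 = -1*45224353258/9 = -45224353258/9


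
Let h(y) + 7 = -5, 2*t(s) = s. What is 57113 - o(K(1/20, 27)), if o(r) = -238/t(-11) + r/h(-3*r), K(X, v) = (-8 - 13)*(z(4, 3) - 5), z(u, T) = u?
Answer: 2511145/44 ≈ 57072.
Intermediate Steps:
t(s) = s/2
h(y) = -12 (h(y) = -7 - 5 = -12)
K(X, v) = 21 (K(X, v) = (-8 - 13)*(4 - 5) = -21*(-1) = 21)
o(r) = 476/11 - r/12 (o(r) = -238/((½)*(-11)) + r/(-12) = -238/(-11/2) + r*(-1/12) = -238*(-2/11) - r/12 = 476/11 - r/12)
57113 - o(K(1/20, 27)) = 57113 - (476/11 - 1/12*21) = 57113 - (476/11 - 7/4) = 57113 - 1*1827/44 = 57113 - 1827/44 = 2511145/44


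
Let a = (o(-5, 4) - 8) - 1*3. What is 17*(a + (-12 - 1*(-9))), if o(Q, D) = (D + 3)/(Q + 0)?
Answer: -1309/5 ≈ -261.80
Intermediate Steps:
o(Q, D) = (3 + D)/Q
a = -62/5 (a = ((3 + 4)/(-5) - 8) - 1*3 = (-1/5*7 - 8) - 3 = (-7/5 - 8) - 3 = -47/5 - 3 = -62/5 ≈ -12.400)
17*(a + (-12 - 1*(-9))) = 17*(-62/5 + (-12 - 1*(-9))) = 17*(-62/5 + (-12 + 9)) = 17*(-62/5 - 3) = 17*(-77/5) = -1309/5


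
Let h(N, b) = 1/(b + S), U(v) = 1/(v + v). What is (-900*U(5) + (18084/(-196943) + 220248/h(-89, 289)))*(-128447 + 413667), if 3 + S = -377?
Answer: -1125837843051497160/196943 ≈ -5.7166e+12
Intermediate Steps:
U(v) = 1/(2*v)
S = -380 (S = -3 - 377 = -380)
h(N, b) = 1/(-380 + b) (h(N, b) = 1/(b - 380) = 1/(-380 + b))
(-900*U(5) + (18084/(-196943) + 220248/h(-89, 289)))*(-128447 + 413667) = (-450/5 + (18084/(-196943) + 220248/(1/(-380 + 289))))*(-128447 + 413667) = (-450/5 + (18084*(-1/196943) + 220248/(1/(-91))))*285220 = (-900*⅒ + (-18084/196943 + 220248/(-1/91)))*285220 = (-90 + (-18084/196943 + 220248*(-91)))*285220 = (-90 + (-18084/196943 - 20042568))*285220 = (-90 - 3947243487708/196943)*285220 = -3947261212578/196943*285220 = -1125837843051497160/196943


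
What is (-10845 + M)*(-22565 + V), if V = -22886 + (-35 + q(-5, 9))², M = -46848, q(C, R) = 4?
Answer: 2566761570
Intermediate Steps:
V = -21925 (V = -22886 + (-35 + 4)² = -22886 + (-31)² = -22886 + 961 = -21925)
(-10845 + M)*(-22565 + V) = (-10845 - 46848)*(-22565 - 21925) = -57693*(-44490) = 2566761570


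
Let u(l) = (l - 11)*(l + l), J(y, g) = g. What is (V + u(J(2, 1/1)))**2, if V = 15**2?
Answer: 42025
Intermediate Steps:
V = 225
u(l) = 2*l*(-11 + l) (u(l) = (-11 + l)*(2*l) = 2*l*(-11 + l))
(V + u(J(2, 1/1)))**2 = (225 + 2*(-11 + 1/1)/1)**2 = (225 + 2*1*(-11 + 1))**2 = (225 + 2*1*(-10))**2 = (225 - 20)**2 = 205**2 = 42025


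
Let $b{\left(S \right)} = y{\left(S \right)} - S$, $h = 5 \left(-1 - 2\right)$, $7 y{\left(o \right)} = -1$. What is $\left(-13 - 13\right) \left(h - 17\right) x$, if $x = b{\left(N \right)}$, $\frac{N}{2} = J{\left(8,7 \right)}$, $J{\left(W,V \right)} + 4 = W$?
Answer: $- \frac{47424}{7} \approx -6774.9$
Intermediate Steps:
$J{\left(W,V \right)} = -4 + W$
$y{\left(o \right)} = - \frac{1}{7}$ ($y{\left(o \right)} = \frac{1}{7} \left(-1\right) = - \frac{1}{7}$)
$N = 8$ ($N = 2 \left(-4 + 8\right) = 2 \cdot 4 = 8$)
$h = -15$ ($h = 5 \left(-3\right) = -15$)
$b{\left(S \right)} = - \frac{1}{7} - S$
$x = - \frac{57}{7}$ ($x = - \frac{1}{7} - 8 = - \frac{57}{7} \approx -8.1429$)
$\left(-13 - 13\right) \left(h - 17\right) x = \left(-13 - 13\right) \left(-15 - 17\right) \left(- \frac{57}{7}\right) = \left(-26\right) \left(-32\right) \left(- \frac{57}{7}\right) = 832 \left(- \frac{57}{7}\right) = - \frac{47424}{7}$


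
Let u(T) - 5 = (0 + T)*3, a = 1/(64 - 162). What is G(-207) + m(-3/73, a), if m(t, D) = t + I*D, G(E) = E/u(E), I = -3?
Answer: 102477/314776 ≈ 0.32556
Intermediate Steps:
a = -1/98 (a = 1/(-98) = -1/98 ≈ -0.010204)
u(T) = 5 + 3*T (u(T) = 5 + (0 + T)*3 = 5 + T*3 = 5 + 3*T)
G(E) = E/(5 + 3*E)
m(t, D) = t - 3*D
G(-207) + m(-3/73, a) = -207/(5 + 3*(-207)) + (-3/73 - 3*(-1/98)) = -207/(5 - 621) + (-3*1/73 + 3/98) = -207/(-616) + (-3/73 + 3/98) = -207*(-1/616) - 75/7154 = 207/616 - 75/7154 = 102477/314776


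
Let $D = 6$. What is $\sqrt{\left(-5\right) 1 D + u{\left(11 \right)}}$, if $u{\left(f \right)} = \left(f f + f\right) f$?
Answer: $3 \sqrt{158} \approx 37.709$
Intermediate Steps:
$u{\left(f \right)} = f \left(f + f^{2}\right)$ ($u{\left(f \right)} = \left(f^{2} + f\right) f = \left(f + f^{2}\right) f = f \left(f + f^{2}\right)$)
$\sqrt{\left(-5\right) 1 D + u{\left(11 \right)}} = \sqrt{\left(-5\right) 1 \cdot 6 + 11^{2} \left(1 + 11\right)} = \sqrt{\left(-5\right) 6 + 121 \cdot 12} = \sqrt{-30 + 1452} = \sqrt{1422} = 3 \sqrt{158}$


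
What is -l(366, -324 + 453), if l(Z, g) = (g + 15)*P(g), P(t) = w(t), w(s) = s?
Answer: -18576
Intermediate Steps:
P(t) = t
l(Z, g) = g*(15 + g) (l(Z, g) = (g + 15)*g = (15 + g)*g = g*(15 + g))
-l(366, -324 + 453) = -(-324 + 453)*(15 + (-324 + 453)) = -129*(15 + 129) = -129*144 = -1*18576 = -18576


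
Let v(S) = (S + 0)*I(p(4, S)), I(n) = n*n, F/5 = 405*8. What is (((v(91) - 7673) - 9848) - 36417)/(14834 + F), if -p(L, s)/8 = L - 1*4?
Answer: -26969/15517 ≈ -1.7380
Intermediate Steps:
p(L, s) = 32 - 8*L (p(L, s) = -8*(L - 1*4) = -8*(L - 4) = -8*(-4 + L) = 32 - 8*L)
F = 16200 (F = 5*(405*8) = 5*3240 = 16200)
I(n) = n²
v(S) = 0 (v(S) = (S + 0)*(32 - 8*4)² = S*(32 - 32)² = S*0² = S*0 = 0)
(((v(91) - 7673) - 9848) - 36417)/(14834 + F) = (((0 - 7673) - 9848) - 36417)/(14834 + 16200) = ((-7673 - 9848) - 36417)/31034 = (-17521 - 36417)*(1/31034) = -53938*1/31034 = -26969/15517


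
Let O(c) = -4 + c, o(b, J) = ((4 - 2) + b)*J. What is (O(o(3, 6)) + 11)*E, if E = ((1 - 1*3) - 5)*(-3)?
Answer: 777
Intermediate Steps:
o(b, J) = J*(2 + b) (o(b, J) = (2 + b)*J = J*(2 + b))
E = 21 (E = ((1 - 3) - 5)*(-3) = (-2 - 5)*(-3) = -7*(-3) = 21)
(O(o(3, 6)) + 11)*E = ((-4 + 6*(2 + 3)) + 11)*21 = ((-4 + 6*5) + 11)*21 = ((-4 + 30) + 11)*21 = (26 + 11)*21 = 37*21 = 777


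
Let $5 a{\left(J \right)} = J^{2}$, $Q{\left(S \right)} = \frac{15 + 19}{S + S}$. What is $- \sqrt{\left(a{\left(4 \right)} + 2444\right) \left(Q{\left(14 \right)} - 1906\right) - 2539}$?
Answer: $- \frac{i \sqrt{116598265}}{5} \approx - 2159.6 i$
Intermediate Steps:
$Q{\left(S \right)} = \frac{17}{S}$ ($Q{\left(S \right)} = \frac{34}{2 S} = 34 \frac{1}{2 S} = \frac{17}{S}$)
$a{\left(J \right)} = \frac{J^{2}}{5}$
$- \sqrt{\left(a{\left(4 \right)} + 2444\right) \left(Q{\left(14 \right)} - 1906\right) - 2539} = - \sqrt{\left(\frac{4^{2}}{5} + 2444\right) \left(\frac{17}{14} - 1906\right) - 2539} = - \sqrt{\left(\frac{1}{5} \cdot 16 + 2444\right) \left(17 \cdot \frac{1}{14} - 1906\right) - 2539} = - \sqrt{\left(\frac{16}{5} + 2444\right) \left(\frac{17}{14} - 1906\right) - 2539} = - \sqrt{\frac{12236}{5} \left(- \frac{26667}{14}\right) - 2539} = - \sqrt{- \frac{23306958}{5} - 2539} = - \sqrt{- \frac{23319653}{5}} = - \frac{i \sqrt{116598265}}{5}$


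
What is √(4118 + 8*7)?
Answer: √4174 ≈ 64.606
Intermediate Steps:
√(4118 + 8*7) = √(4118 + 56) = √4174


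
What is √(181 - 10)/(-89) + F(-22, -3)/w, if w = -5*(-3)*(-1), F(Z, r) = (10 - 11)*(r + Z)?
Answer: -5/3 - 3*√19/89 ≈ -1.8136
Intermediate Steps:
F(Z, r) = -Z - r (F(Z, r) = -(Z + r) = -Z - r)
w = -15 (w = 15*(-1) = -15)
√(181 - 10)/(-89) + F(-22, -3)/w = √(181 - 10)/(-89) + (-1*(-22) - 1*(-3))/(-15) = √171*(-1/89) + (22 + 3)*(-1/15) = (3*√19)*(-1/89) + 25*(-1/15) = -3*√19/89 - 5/3 = -5/3 - 3*√19/89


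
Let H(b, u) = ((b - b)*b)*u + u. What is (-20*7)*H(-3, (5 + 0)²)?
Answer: -3500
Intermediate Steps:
H(b, u) = u (H(b, u) = (0*b)*u + u = 0*u + u = 0 + u = u)
(-20*7)*H(-3, (5 + 0)²) = (-20*7)*(5 + 0)² = -140*5² = -140*25 = -3500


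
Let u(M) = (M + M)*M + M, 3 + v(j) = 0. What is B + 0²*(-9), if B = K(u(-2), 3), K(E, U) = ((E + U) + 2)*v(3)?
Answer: -33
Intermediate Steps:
v(j) = -3 (v(j) = -3 + 0 = -3)
u(M) = M + 2*M² (u(M) = (2*M)*M + M = 2*M² + M = M + 2*M²)
K(E, U) = -6 - 3*E - 3*U (K(E, U) = ((E + U) + 2)*(-3) = (2 + E + U)*(-3) = -6 - 3*E - 3*U)
B = -33 (B = -6 - (-6)*(1 + 2*(-2)) - 3*3 = -6 - (-6)*(1 - 4) - 9 = -6 - (-6)*(-3) - 9 = -6 - 3*6 - 9 = -6 - 18 - 9 = -33)
B + 0²*(-9) = -33 + 0²*(-9) = -33 + 0*(-9) = -33 + 0 = -33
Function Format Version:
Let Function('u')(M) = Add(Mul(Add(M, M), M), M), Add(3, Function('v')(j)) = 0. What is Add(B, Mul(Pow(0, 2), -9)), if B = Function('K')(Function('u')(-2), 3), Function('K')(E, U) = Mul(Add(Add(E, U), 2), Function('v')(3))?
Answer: -33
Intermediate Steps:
Function('v')(j) = -3 (Function('v')(j) = Add(-3, 0) = -3)
Function('u')(M) = Add(M, Mul(2, Pow(M, 2))) (Function('u')(M) = Add(Mul(Mul(2, M), M), M) = Add(Mul(2, Pow(M, 2)), M) = Add(M, Mul(2, Pow(M, 2))))
Function('K')(E, U) = Add(-6, Mul(-3, E), Mul(-3, U)) (Function('K')(E, U) = Mul(Add(Add(E, U), 2), -3) = Mul(Add(2, E, U), -3) = Add(-6, Mul(-3, E), Mul(-3, U)))
B = -33 (B = Add(-6, Mul(-3, Mul(-2, Add(1, Mul(2, -2)))), Mul(-3, 3)) = Add(-6, Mul(-3, Mul(-2, Add(1, -4))), -9) = Add(-6, Mul(-3, Mul(-2, -3)), -9) = Add(-6, Mul(-3, 6), -9) = Add(-6, -18, -9) = -33)
Add(B, Mul(Pow(0, 2), -9)) = Add(-33, Mul(Pow(0, 2), -9)) = Add(-33, Mul(0, -9)) = Add(-33, 0) = -33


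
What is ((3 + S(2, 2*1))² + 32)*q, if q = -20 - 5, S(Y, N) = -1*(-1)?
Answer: -1200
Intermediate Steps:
S(Y, N) = 1
q = -25
((3 + S(2, 2*1))² + 32)*q = ((3 + 1)² + 32)*(-25) = (4² + 32)*(-25) = (16 + 32)*(-25) = 48*(-25) = -1200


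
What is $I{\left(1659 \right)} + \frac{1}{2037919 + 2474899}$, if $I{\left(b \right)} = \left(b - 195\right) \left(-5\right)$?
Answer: $- \frac{33033827759}{4512818} \approx -7320.0$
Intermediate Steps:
$I{\left(b \right)} = 975 - 5 b$ ($I{\left(b \right)} = \left(-195 + b\right) \left(-5\right) = 975 - 5 b$)
$I{\left(1659 \right)} + \frac{1}{2037919 + 2474899} = \left(975 - 8295\right) + \frac{1}{2037919 + 2474899} = \left(975 - 8295\right) + \frac{1}{4512818} = -7320 + \frac{1}{4512818} = - \frac{33033827759}{4512818}$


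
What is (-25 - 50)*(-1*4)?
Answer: 300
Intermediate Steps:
(-25 - 50)*(-1*4) = -75*(-4) = 300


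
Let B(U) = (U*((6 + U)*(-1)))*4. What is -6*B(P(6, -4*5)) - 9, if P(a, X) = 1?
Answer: 159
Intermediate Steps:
B(U) = 4*U*(-6 - U) (B(U) = (U*(-6 - U))*4 = 4*U*(-6 - U))
-6*B(P(6, -4*5)) - 9 = -(-24)*(6 + 1) - 9 = -(-24)*7 - 9 = -6*(-28) - 9 = 168 - 9 = 159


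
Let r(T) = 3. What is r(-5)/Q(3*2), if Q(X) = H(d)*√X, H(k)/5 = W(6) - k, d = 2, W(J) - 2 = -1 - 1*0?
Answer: -√6/10 ≈ -0.24495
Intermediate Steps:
W(J) = 1 (W(J) = 2 + (-1 - 1*0) = 2 + (-1 + 0) = 2 - 1 = 1)
H(k) = 5 - 5*k (H(k) = 5*(1 - k) = 5 - 5*k)
Q(X) = -5*√X (Q(X) = (5 - 5*2)*√X = (5 - 10)*√X = -5*√X)
r(-5)/Q(3*2) = 3/(-5*√6) = -√6/30*3 = -√6/10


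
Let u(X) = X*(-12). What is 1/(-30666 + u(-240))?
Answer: -1/27786 ≈ -3.5989e-5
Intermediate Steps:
u(X) = -12*X
1/(-30666 + u(-240)) = 1/(-30666 - 12*(-240)) = 1/(-30666 + 2880) = 1/(-27786) = -1/27786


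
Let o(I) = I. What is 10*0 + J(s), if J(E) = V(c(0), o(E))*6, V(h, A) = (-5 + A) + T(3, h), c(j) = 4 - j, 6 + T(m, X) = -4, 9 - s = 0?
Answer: -36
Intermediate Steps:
s = 9 (s = 9 - 1*0 = 9 + 0 = 9)
T(m, X) = -10 (T(m, X) = -6 - 4 = -10)
V(h, A) = -15 + A (V(h, A) = (-5 + A) - 10 = -15 + A)
J(E) = -90 + 6*E (J(E) = (-15 + E)*6 = -90 + 6*E)
10*0 + J(s) = 10*0 + (-90 + 6*9) = 0 + (-90 + 54) = 0 - 36 = -36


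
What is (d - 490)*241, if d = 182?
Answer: -74228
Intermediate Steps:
(d - 490)*241 = (182 - 490)*241 = -308*241 = -74228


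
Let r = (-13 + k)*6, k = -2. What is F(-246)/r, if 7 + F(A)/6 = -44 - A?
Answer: -13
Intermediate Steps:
F(A) = -306 - 6*A (F(A) = -42 + 6*(-44 - A) = -42 + (-264 - 6*A) = -306 - 6*A)
r = -90 (r = (-13 - 2)*6 = -15*6 = -90)
F(-246)/r = (-306 - 6*(-246))/(-90) = (-306 + 1476)*(-1/90) = 1170*(-1/90) = -13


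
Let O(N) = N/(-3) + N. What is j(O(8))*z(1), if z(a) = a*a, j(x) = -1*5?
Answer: -5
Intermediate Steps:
O(N) = 2*N/3 (O(N) = N*(-⅓) + N = -N/3 + N = 2*N/3)
j(x) = -5
z(a) = a²
j(O(8))*z(1) = -5*1² = -5*1 = -5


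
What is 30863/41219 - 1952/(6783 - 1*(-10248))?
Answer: 445168265/702000789 ≈ 0.63414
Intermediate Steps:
30863/41219 - 1952/(6783 - 1*(-10248)) = 30863*(1/41219) - 1952/(6783 + 10248) = 30863/41219 - 1952/17031 = 445168265/702000789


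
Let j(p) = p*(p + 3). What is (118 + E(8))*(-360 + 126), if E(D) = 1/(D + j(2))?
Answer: -27625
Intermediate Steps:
j(p) = p*(3 + p)
E(D) = 1/(10 + D) (E(D) = 1/(D + 2*(3 + 2)) = 1/(D + 2*5) = 1/(D + 10) = 1/(10 + D))
(118 + E(8))*(-360 + 126) = (118 + 1/(10 + 8))*(-360 + 126) = (118 + 1/18)*(-234) = (2125/18)*(-234) = -27625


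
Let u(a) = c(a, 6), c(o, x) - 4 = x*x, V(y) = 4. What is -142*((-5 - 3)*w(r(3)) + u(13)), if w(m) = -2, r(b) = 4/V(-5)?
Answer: -7952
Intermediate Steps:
r(b) = 1 (r(b) = 4/4 = 4*(1/4) = 1)
c(o, x) = 4 + x**2 (c(o, x) = 4 + x*x = 4 + x**2)
u(a) = 40 (u(a) = 4 + 6**2 = 4 + 36 = 40)
-142*((-5 - 3)*w(r(3)) + u(13)) = -142*((-5 - 3)*(-2) + 40) = -142*(-8*(-2) + 40) = -142*(16 + 40) = -142*56 = -7952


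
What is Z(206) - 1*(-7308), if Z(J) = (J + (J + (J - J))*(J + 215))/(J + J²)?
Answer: 1513178/207 ≈ 7310.0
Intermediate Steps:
Z(J) = (J + J*(215 + J))/(J + J²) (Z(J) = (J + (J + 0)*(215 + J))/(J + J²) = (J + J*(215 + J))/(J + J²))
Z(206) - 1*(-7308) = (216 + 206)/(1 + 206) - 1*(-7308) = 422/207 + 7308 = 1513178/207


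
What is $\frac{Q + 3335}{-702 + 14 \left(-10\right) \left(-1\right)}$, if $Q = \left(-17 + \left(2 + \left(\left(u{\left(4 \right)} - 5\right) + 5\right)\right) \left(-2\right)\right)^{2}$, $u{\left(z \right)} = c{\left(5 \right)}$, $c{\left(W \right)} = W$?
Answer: $- \frac{2148}{281} \approx -7.6441$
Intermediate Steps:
$u{\left(z \right)} = 5$
$Q = 961$ ($Q = \left(-17 + \left(2 + \left(\left(5 - 5\right) + 5\right)\right) \left(-2\right)\right)^{2} = \left(-17 + \left(2 + \left(0 + 5\right)\right) \left(-2\right)\right)^{2} = \left(-17 + \left(2 + 5\right) \left(-2\right)\right)^{2} = \left(-17 + 7 \left(-2\right)\right)^{2} = \left(-17 - 14\right)^{2} = \left(-31\right)^{2} = 961$)
$\frac{Q + 3335}{-702 + 14 \left(-10\right) \left(-1\right)} = \frac{961 + 3335}{-702 + 14 \left(-10\right) \left(-1\right)} = \frac{4296}{-702 - -140} = \frac{4296}{-702 + 140} = \frac{4296}{-562} = 4296 \left(- \frac{1}{562}\right) = - \frac{2148}{281}$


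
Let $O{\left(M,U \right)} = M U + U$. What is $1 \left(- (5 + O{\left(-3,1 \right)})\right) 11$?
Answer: $-33$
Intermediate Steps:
$O{\left(M,U \right)} = U + M U$
$1 \left(- (5 + O{\left(-3,1 \right)})\right) 11 = 1 \left(- (5 + 1 \left(1 - 3\right))\right) 11 = 1 \left(- (5 + 1 \left(-2\right))\right) 11 = 1 \left(- (5 - 2)\right) 11 = 1 \left(\left(-1\right) 3\right) 11 = 1 \left(-3\right) 11 = \left(-3\right) 11 = -33$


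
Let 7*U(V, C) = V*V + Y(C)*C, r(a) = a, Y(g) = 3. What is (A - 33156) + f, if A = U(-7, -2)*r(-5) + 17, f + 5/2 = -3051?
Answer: -507125/14 ≈ -36223.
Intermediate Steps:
f = -6107/2 (f = -5/2 - 3051 = -6107/2 ≈ -3053.5)
U(V, C) = V²/7 + 3*C/7 (U(V, C) = (V*V + 3*C)/7 = (V² + 3*C)/7 = V²/7 + 3*C/7)
A = -96/7 (A = ((⅐)*(-7)² + (3/7)*(-2))*(-5) + 17 = ((⅐)*49 - 6/7)*(-5) + 17 = (7 - 6/7)*(-5) + 17 = (43/7)*(-5) + 17 = -215/7 + 17 = -96/7 ≈ -13.714)
(A - 33156) + f = (-96/7 - 33156) - 6107/2 = -232188/7 - 6107/2 = -507125/14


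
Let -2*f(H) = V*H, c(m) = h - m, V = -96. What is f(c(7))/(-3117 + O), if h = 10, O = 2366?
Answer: -144/751 ≈ -0.19174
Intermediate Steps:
c(m) = 10 - m
f(H) = 48*H (f(H) = -(-48)*H = 48*H)
f(c(7))/(-3117 + O) = (48*(10 - 1*7))/(-3117 + 2366) = (48*(10 - 7))/(-751) = (48*3)*(-1/751) = 144*(-1/751) = -144/751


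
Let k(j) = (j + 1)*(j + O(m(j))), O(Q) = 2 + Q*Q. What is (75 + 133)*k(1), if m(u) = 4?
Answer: 7904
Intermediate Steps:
O(Q) = 2 + Q²
k(j) = (1 + j)*(18 + j) (k(j) = (j + 1)*(j + (2 + 4²)) = (1 + j)*(j + (2 + 16)) = (1 + j)*(j + 18) = (1 + j)*(18 + j))
(75 + 133)*k(1) = (75 + 133)*(18 + 1² + 19*1) = 208*(18 + 1 + 19) = 208*38 = 7904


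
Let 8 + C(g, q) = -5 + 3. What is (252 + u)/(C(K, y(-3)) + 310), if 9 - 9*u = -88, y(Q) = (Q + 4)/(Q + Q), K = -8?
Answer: 473/540 ≈ 0.87593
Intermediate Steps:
y(Q) = (4 + Q)/(2*Q) (y(Q) = (4 + Q)/((2*Q)) = (4 + Q)*(1/(2*Q)) = (4 + Q)/(2*Q))
u = 97/9 (u = 1 - ⅑*(-88) = 1 + 88/9 = 97/9 ≈ 10.778)
C(g, q) = -10 (C(g, q) = -8 + (-5 + 3) = -8 - 2 = -10)
(252 + u)/(C(K, y(-3)) + 310) = (252 + 97/9)/(-10 + 310) = (2365/9)/300 = (2365/9)*(1/300) = 473/540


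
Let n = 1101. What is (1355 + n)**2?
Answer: 6031936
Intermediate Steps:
(1355 + n)**2 = (1355 + 1101)**2 = 2456**2 = 6031936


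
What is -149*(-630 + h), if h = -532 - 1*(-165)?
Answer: 148553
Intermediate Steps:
h = -367 (h = -532 + 165 = -367)
-149*(-630 + h) = -149*(-630 - 367) = -149*(-997) = 148553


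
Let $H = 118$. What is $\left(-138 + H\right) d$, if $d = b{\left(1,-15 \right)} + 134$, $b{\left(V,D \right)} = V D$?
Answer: $-2380$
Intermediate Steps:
$b{\left(V,D \right)} = D V$
$d = 119$ ($d = \left(-15\right) 1 + 134 = -15 + 134 = 119$)
$\left(-138 + H\right) d = \left(-138 + 118\right) 119 = \left(-20\right) 119 = -2380$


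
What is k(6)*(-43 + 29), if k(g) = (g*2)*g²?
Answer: -6048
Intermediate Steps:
k(g) = 2*g³ (k(g) = (2*g)*g² = 2*g³)
k(6)*(-43 + 29) = (2*6³)*(-43 + 29) = (2*216)*(-14) = 432*(-14) = -6048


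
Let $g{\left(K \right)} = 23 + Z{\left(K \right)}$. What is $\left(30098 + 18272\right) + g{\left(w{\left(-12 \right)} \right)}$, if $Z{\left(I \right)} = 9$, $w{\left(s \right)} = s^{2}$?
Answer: $48402$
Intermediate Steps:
$g{\left(K \right)} = 32$ ($g{\left(K \right)} = 23 + 9 = 32$)
$\left(30098 + 18272\right) + g{\left(w{\left(-12 \right)} \right)} = \left(30098 + 18272\right) + 32 = 48370 + 32 = 48402$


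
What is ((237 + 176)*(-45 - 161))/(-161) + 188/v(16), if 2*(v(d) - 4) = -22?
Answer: 80754/161 ≈ 501.58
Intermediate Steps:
v(d) = -7 (v(d) = 4 + (½)*(-22) = 4 - 11 = -7)
((237 + 176)*(-45 - 161))/(-161) + 188/v(16) = ((237 + 176)*(-45 - 161))/(-161) + 188/(-7) = (413*(-206))*(-1/161) + 188*(-⅐) = -85078*(-1/161) - 188/7 = 12154/23 - 188/7 = 80754/161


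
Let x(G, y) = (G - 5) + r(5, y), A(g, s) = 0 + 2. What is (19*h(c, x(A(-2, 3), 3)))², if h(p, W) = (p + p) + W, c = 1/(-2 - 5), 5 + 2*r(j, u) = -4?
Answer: 4289041/196 ≈ 21883.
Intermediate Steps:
r(j, u) = -9/2 (r(j, u) = -5/2 + (½)*(-4) = -5/2 - 2 = -9/2)
A(g, s) = 2
c = -⅐ (c = 1/(-7) = -⅐ ≈ -0.14286)
x(G, y) = -19/2 + G (x(G, y) = (G - 5) - 9/2 = (-5 + G) - 9/2 = -19/2 + G)
h(p, W) = W + 2*p (h(p, W) = 2*p + W = W + 2*p)
(19*h(c, x(A(-2, 3), 3)))² = (19*((-19/2 + 2) + 2*(-⅐)))² = (19*(-15/2 - 2/7))² = (19*(-109/14))² = (-2071/14)² = 4289041/196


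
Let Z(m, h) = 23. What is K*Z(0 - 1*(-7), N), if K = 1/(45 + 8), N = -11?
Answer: 23/53 ≈ 0.43396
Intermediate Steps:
K = 1/53 ≈ 0.018868
K*Z(0 - 1*(-7), N) = (1/53)*23 = 23/53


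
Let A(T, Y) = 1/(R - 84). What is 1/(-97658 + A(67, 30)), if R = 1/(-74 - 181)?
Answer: -21421/2091932273 ≈ -1.0240e-5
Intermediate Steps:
R = -1/255 (R = 1/(-255) = -1/255 ≈ -0.0039216)
A(T, Y) = -255/21421 (A(T, Y) = 1/(-1/255 - 84) = 1/(-21421/255) = -255/21421)
1/(-97658 + A(67, 30)) = 1/(-97658 - 255/21421) = 1/(-2091932273/21421) = -21421/2091932273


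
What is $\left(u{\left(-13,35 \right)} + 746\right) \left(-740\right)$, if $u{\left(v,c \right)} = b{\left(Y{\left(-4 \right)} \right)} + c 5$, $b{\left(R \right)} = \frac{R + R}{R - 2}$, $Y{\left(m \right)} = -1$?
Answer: $- \frac{2046100}{3} \approx -6.8203 \cdot 10^{5}$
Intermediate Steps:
$b{\left(R \right)} = \frac{2 R}{-2 + R}$
$u{\left(v,c \right)} = \frac{2}{3} + 5 c$ ($u{\left(v,c \right)} = 2 \left(-1\right) \frac{1}{-2 - 1} + c 5 = 2 \left(-1\right) \frac{1}{-3} + 5 c = 2 \left(-1\right) \left(- \frac{1}{3}\right) + 5 c = \frac{2}{3} + 5 c$)
$\left(u{\left(-13,35 \right)} + 746\right) \left(-740\right) = \left(\left(\frac{2}{3} + 5 \cdot 35\right) + 746\right) \left(-740\right) = \left(\left(\frac{2}{3} + 175\right) + 746\right) \left(-740\right) = \left(\frac{527}{3} + 746\right) \left(-740\right) = \frac{2765}{3} \left(-740\right) = - \frac{2046100}{3}$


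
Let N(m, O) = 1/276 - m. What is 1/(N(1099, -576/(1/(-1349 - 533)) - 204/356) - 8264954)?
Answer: -276/2281430627 ≈ -1.2098e-7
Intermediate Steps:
N(m, O) = 1/276 - m
1/(N(1099, -576/(1/(-1349 - 533)) - 204/356) - 8264954) = 1/((1/276 - 1*1099) - 8264954) = 1/((1/276 - 1099) - 8264954) = 1/(-303323/276 - 8264954) = 1/(-2281430627/276) = -276/2281430627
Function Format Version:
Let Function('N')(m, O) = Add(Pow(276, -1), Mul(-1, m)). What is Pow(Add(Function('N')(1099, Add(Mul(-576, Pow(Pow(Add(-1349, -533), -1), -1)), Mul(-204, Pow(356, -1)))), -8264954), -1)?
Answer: Rational(-276, 2281430627) ≈ -1.2098e-7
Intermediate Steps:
Function('N')(m, O) = Add(Rational(1, 276), Mul(-1, m))
Pow(Add(Function('N')(1099, Add(Mul(-576, Pow(Pow(Add(-1349, -533), -1), -1)), Mul(-204, Pow(356, -1)))), -8264954), -1) = Pow(Add(Add(Rational(1, 276), Mul(-1, 1099)), -8264954), -1) = Pow(Add(Add(Rational(1, 276), -1099), -8264954), -1) = Pow(Add(Rational(-303323, 276), -8264954), -1) = Pow(Rational(-2281430627, 276), -1) = Rational(-276, 2281430627)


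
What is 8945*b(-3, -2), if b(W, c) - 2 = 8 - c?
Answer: 107340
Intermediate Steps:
b(W, c) = 10 - c (b(W, c) = 2 + (8 - c) = 10 - c)
8945*b(-3, -2) = 8945*(10 - 1*(-2)) = 8945*(10 + 2) = 8945*12 = 107340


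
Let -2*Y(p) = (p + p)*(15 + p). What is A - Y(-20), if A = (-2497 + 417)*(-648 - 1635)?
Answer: 4748740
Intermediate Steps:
Y(p) = -p*(15 + p) (Y(p) = -(p + p)*(15 + p)/2 = -2*p*(15 + p)/2 = -p*(15 + p))
A = 4748640 (A = -2080*(-2283) = 4748640)
A - Y(-20) = 4748640 - (-1)*(-20)*(15 - 20) = 4748640 - (-1)*(-20)*(-5) = 4748640 - 1*(-100) = 4748640 + 100 = 4748740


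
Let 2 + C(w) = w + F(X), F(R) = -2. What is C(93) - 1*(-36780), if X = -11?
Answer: 36869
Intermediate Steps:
C(w) = -4 + w (C(w) = -2 + (w - 2) = -2 + (-2 + w) = -4 + w)
C(93) - 1*(-36780) = (-4 + 93) - 1*(-36780) = 89 + 36780 = 36869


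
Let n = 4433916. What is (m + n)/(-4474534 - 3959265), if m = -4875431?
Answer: 441515/8433799 ≈ 0.052351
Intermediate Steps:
(m + n)/(-4474534 - 3959265) = (-4875431 + 4433916)/(-4474534 - 3959265) = -441515/(-8433799) = -441515*(-1/8433799) = 441515/8433799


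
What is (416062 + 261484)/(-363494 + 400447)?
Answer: 677546/36953 ≈ 18.335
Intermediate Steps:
(416062 + 261484)/(-363494 + 400447) = 677546/36953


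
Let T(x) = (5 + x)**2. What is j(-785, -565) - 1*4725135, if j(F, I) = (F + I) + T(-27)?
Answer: -4726001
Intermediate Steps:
j(F, I) = 484 + F + I (j(F, I) = (F + I) + (5 - 27)**2 = (F + I) + (-22)**2 = (F + I) + 484 = 484 + F + I)
j(-785, -565) - 1*4725135 = (484 - 785 - 565) - 1*4725135 = -866 - 4725135 = -4726001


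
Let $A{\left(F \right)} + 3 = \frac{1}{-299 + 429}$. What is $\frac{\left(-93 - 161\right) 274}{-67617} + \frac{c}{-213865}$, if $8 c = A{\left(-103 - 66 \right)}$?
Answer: $\frac{15479540784613}{15039346093200} \approx 1.0293$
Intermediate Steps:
$A{\left(F \right)} = - \frac{389}{130}$ ($A{\left(F \right)} = -3 + \frac{1}{-299 + 429} = -3 + \frac{1}{130} = - \frac{389}{130}$)
$c = - \frac{389}{1040}$ ($c = \frac{1}{8} \left(- \frac{389}{130}\right) = - \frac{389}{1040} \approx -0.37404$)
$\frac{\left(-93 - 161\right) 274}{-67617} + \frac{c}{-213865} = \frac{\left(-93 - 161\right) 274}{-67617} - \frac{389}{1040 \left(-213865\right)} = \left(-254\right) 274 \left(- \frac{1}{67617}\right) - - \frac{389}{222419600} = \left(-69596\right) \left(- \frac{1}{67617}\right) + \frac{389}{222419600} = \frac{69596}{67617} + \frac{389}{222419600} = \frac{15479540784613}{15039346093200}$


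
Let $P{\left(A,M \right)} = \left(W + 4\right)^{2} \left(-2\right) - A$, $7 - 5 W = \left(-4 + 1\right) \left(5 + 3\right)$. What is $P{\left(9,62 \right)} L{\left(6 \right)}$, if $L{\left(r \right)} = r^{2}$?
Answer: $- \frac{195372}{25} \approx -7814.9$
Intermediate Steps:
$W = \frac{31}{5}$ ($W = \frac{7}{5} - \frac{\left(-4 + 1\right) \left(5 + 3\right)}{5} = \frac{7}{5} - \frac{\left(-3\right) 8}{5} = \frac{7}{5} - - \frac{24}{5} = \frac{7}{5} + \frac{24}{5} = \frac{31}{5} \approx 6.2$)
$P{\left(A,M \right)} = - \frac{5202}{25} - A$ ($P{\left(A,M \right)} = \left(\frac{31}{5} + 4\right)^{2} \left(-2\right) - A = \left(\frac{51}{5}\right)^{2} \left(-2\right) - A = \frac{2601}{25} \left(-2\right) - A = - \frac{5202}{25} - A$)
$P{\left(9,62 \right)} L{\left(6 \right)} = \left(- \frac{5202}{25} - 9\right) 6^{2} = \left(- \frac{5202}{25} - 9\right) 36 = \left(- \frac{5427}{25}\right) 36 = - \frac{195372}{25}$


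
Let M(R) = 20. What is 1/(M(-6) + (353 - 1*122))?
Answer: 1/251 ≈ 0.0039841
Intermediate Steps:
1/(M(-6) + (353 - 1*122)) = 1/(20 + (353 - 1*122)) = 1/(20 + (353 - 122)) = 1/(20 + 231) = 1/251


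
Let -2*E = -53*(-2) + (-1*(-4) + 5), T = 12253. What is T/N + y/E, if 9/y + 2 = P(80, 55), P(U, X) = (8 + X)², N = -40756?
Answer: -243070151/808395260 ≈ -0.30068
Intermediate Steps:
y = 9/3967 (y = 9/(-2 + (8 + 55)²) = 9/(-2 + 63²) = 9/(-2 + 3969) = 9/3967 ≈ 0.0022687)
E = -115/2 (E = -(-53*(-2) + (-1*(-4) + 5))/2 = -(106 + (4 + 5))/2 = -(106 + 9)/2 = -½*115 = -115/2 ≈ -57.500)
T/N + y/E = 12253/(-40756) + 9/(3967*(-115/2)) = 12253*(-1/40756) + (9/3967)*(-2/115) = -12253/40756 - 18/456205 = -243070151/808395260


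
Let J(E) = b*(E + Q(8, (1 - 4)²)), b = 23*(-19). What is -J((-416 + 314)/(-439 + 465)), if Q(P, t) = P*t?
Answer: 386745/13 ≈ 29750.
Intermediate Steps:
b = -437
J(E) = -31464 - 437*E (J(E) = -437*(E + 8*(1 - 4)²) = -437*(E + 8*(-3)²) = -437*(E + 8*9) = -437*(E + 72) = -437*(72 + E) = -31464 - 437*E)
-J((-416 + 314)/(-439 + 465)) = -(-31464 - 437*(-416 + 314)/(-439 + 465)) = -(-31464 - (-44574)/26) = -(-31464 - 437*(-51/13)) = -(-31464 + 22287/13) = -1*(-386745/13) = 386745/13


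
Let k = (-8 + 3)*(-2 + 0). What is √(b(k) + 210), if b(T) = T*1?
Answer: 2*√55 ≈ 14.832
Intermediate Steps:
k = 10 (k = -5*(-2) = 10)
b(T) = T
√(b(k) + 210) = √(10 + 210) = √220 = 2*√55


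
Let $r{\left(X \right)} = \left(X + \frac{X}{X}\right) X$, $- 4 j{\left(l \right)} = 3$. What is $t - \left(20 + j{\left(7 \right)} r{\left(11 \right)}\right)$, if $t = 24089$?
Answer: $24168$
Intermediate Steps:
$j{\left(l \right)} = - \frac{3}{4}$ ($j{\left(l \right)} = \left(- \frac{1}{4}\right) 3 = - \frac{3}{4}$)
$r{\left(X \right)} = X \left(1 + X\right)$ ($r{\left(X \right)} = \left(X + 1\right) X = \left(1 + X\right) X = X \left(1 + X\right)$)
$t - \left(20 + j{\left(7 \right)} r{\left(11 \right)}\right) = 24089 - \left(20 - \frac{3 \cdot 11 \left(1 + 11\right)}{4}\right) = 24089 - \left(20 - \frac{3 \cdot 11 \cdot 12}{4}\right) = 24089 - \left(20 - 99\right) = 24089 - -79 = 24089 + 79 = 24168$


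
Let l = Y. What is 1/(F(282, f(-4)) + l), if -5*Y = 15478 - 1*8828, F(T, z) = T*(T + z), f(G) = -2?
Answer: 1/77630 ≈ 1.2882e-5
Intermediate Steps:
Y = -1330 (Y = -(15478 - 1*8828)/5 = -(15478 - 8828)/5 = -⅕*6650 = -1330)
l = -1330
1/(F(282, f(-4)) + l) = 1/(282*(282 - 2) - 1330) = 1/(282*280 - 1330) = 1/(78960 - 1330) = 1/77630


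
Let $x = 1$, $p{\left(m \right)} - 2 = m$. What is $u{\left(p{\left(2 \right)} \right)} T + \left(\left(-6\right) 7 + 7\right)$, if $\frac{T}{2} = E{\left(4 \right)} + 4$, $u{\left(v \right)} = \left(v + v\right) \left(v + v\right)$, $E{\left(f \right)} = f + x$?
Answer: $1117$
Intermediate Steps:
$p{\left(m \right)} = 2 + m$
$E{\left(f \right)} = 1 + f$ ($E{\left(f \right)} = f + 1 = 1 + f$)
$u{\left(v \right)} = 4 v^{2}$ ($u{\left(v \right)} = 2 v 2 v = 4 v^{2}$)
$T = 18$ ($T = 2 \left(\left(1 + 4\right) + 4\right) = 2 \left(5 + 4\right) = 2 \cdot 9 = 18$)
$u{\left(p{\left(2 \right)} \right)} T + \left(\left(-6\right) 7 + 7\right) = 4 \left(2 + 2\right)^{2} \cdot 18 + \left(\left(-6\right) 7 + 7\right) = 4 \cdot 4^{2} \cdot 18 + \left(-42 + 7\right) = 4 \cdot 16 \cdot 18 - 35 = 64 \cdot 18 - 35 = 1152 - 35 = 1117$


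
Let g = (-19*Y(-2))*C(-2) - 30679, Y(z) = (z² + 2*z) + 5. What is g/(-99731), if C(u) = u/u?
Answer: 30774/99731 ≈ 0.30857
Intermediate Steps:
C(u) = 1
Y(z) = 5 + z² + 2*z
g = -30774 (g = -19*(5 + (-2)² + 2*(-2))*1 - 30679 = -19*(5 + 4 - 4)*1 - 30679 = -19*5*1 - 30679 = -95*1 - 30679 = -95 - 30679 = -30774)
g/(-99731) = -30774/(-99731) = -30774*(-1/99731) = 30774/99731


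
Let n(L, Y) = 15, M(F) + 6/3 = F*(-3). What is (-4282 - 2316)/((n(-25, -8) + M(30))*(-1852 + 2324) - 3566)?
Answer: 3299/19955 ≈ 0.16532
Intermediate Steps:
M(F) = -2 - 3*F (M(F) = -2 + F*(-3) = -2 - 3*F)
(-4282 - 2316)/((n(-25, -8) + M(30))*(-1852 + 2324) - 3566) = (-4282 - 2316)/((15 + (-2 - 3*30))*(-1852 + 2324) - 3566) = -6598/((15 + (-2 - 90))*472 - 3566) = -6598/((15 - 92)*472 - 3566) = -6598/(-77*472 - 3566) = -6598/(-36344 - 3566) = -6598/(-39910) = -6598*(-1/39910) = 3299/19955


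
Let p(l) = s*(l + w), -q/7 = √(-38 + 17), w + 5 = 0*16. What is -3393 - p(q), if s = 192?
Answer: -2433 + 1344*I*√21 ≈ -2433.0 + 6159.0*I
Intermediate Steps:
w = -5 (w = -5 + 0*16 = -5 + 0 = -5)
q = -7*I*√21 (q = -7*√(-38 + 17) = -7*I*√21 ≈ -32.078*I)
p(l) = -960 + 192*l (p(l) = 192*(l - 5) = 192*(-5 + l) = -960 + 192*l)
-3393 - p(q) = -3393 - (-960 + 192*(-7*I*√21)) = -3393 - (-960 - 1344*I*√21) = -3393 + (960 + 1344*I*√21) = -2433 + 1344*I*√21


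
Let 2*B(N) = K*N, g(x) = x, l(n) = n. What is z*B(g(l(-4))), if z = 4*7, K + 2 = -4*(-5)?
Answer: -1008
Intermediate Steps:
K = 18 (K = -2 - 4*(-5) = -2 + 20 = 18)
B(N) = 9*N (B(N) = (18*N)/2 = 9*N)
z = 28
z*B(g(l(-4))) = 28*(9*(-4)) = 28*(-36) = -1008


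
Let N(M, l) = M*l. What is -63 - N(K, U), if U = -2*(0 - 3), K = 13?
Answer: -141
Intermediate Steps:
U = 6 (U = -2*(-3) = 6)
-63 - N(K, U) = -63 - 13*6 = -63 - 1*78 = -63 - 78 = -141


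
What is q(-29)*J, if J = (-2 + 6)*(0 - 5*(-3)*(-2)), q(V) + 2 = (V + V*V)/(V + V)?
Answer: 1920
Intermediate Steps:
q(V) = -2 + (V + V**2)/(2*V) (q(V) = -2 + (V + V*V)/(V + V) = -2 + (V + V**2)/((2*V)) = -2 + (V + V**2)*(1/(2*V)) = -2 + (V + V**2)/(2*V))
J = -120 (J = 4*(0 + 15*(-2)) = 4*(0 - 30) = 4*(-30) = -120)
q(-29)*J = (-3/2 + (1/2)*(-29))*(-120) = (-3/2 - 29/2)*(-120) = -16*(-120) = 1920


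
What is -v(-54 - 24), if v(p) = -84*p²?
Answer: 511056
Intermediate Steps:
-v(-54 - 24) = -(-84)*(-54 - 24)² = -(-84)*(-78)² = -(-84)*6084 = -1*(-511056) = 511056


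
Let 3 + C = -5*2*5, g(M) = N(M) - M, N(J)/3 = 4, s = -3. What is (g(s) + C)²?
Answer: 1444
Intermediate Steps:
N(J) = 12 (N(J) = 3*4 = 12)
g(M) = 12 - M
C = -53 (C = -3 - 5*2*5 = -3 - 10*5 = -3 - 50 = -53)
(g(s) + C)² = ((12 - 1*(-3)) - 53)² = ((12 + 3) - 53)² = (15 - 53)² = (-38)² = 1444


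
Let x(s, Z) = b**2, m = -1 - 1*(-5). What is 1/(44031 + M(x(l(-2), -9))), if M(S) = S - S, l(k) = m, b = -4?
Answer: 1/44031 ≈ 2.2711e-5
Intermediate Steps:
m = 4 (m = -1 + 5 = 4)
l(k) = 4
x(s, Z) = 16 (x(s, Z) = (-4)**2 = 16)
M(S) = 0
1/(44031 + M(x(l(-2), -9))) = 1/(44031 + 0) = 1/44031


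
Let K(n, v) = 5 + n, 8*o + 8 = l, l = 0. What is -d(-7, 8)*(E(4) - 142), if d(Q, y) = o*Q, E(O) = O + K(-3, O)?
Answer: 952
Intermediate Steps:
o = -1 (o = -1 + (1/8)*0 = -1 + 0 = -1)
E(O) = 2 + O (E(O) = O + (5 - 3) = O + 2 = 2 + O)
d(Q, y) = -Q
-d(-7, 8)*(E(4) - 142) = -(-1*(-7))*((2 + 4) - 142) = -7*(6 - 142) = -7*(-136) = -1*(-952) = 952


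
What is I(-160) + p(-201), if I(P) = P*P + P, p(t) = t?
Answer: 25239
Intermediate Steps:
I(P) = P + P**2 (I(P) = P**2 + P = P + P**2)
I(-160) + p(-201) = -160*(1 - 160) - 201 = -160*(-159) - 201 = 25440 - 201 = 25239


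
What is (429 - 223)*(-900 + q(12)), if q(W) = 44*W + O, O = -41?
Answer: -85078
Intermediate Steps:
q(W) = -41 + 44*W (q(W) = 44*W - 41 = -41 + 44*W)
(429 - 223)*(-900 + q(12)) = (429 - 223)*(-900 + (-41 + 44*12)) = 206*(-900 + (-41 + 528)) = 206*(-900 + 487) = 206*(-413) = -85078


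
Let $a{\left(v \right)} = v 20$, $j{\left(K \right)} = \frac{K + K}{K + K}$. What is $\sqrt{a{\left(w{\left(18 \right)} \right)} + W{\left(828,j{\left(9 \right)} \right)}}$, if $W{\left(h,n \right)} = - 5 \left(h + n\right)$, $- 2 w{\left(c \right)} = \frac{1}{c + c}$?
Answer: $\frac{i \sqrt{149230}}{6} \approx 64.384 i$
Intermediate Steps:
$w{\left(c \right)} = - \frac{1}{4 c}$ ($w{\left(c \right)} = - \frac{1}{2 \left(c + c\right)} = - \frac{1}{2 \cdot 2 c} = - \frac{\frac{1}{2} \frac{1}{c}}{2} = - \frac{1}{4 c}$)
$j{\left(K \right)} = 1$ ($j{\left(K \right)} = \frac{2 K}{2 K} = 2 K \frac{1}{2 K} = 1$)
$W{\left(h,n \right)} = - 5 h - 5 n$
$a{\left(v \right)} = 20 v$
$\sqrt{a{\left(w{\left(18 \right)} \right)} + W{\left(828,j{\left(9 \right)} \right)}} = \sqrt{20 \left(- \frac{1}{4 \cdot 18}\right) - 4145} = \sqrt{20 \left(\left(- \frac{1}{4}\right) \frac{1}{18}\right) - 4145} = \sqrt{20 \left(- \frac{1}{72}\right) - 4145} = \sqrt{- \frac{5}{18} - 4145} = \sqrt{- \frac{74615}{18}} = \frac{i \sqrt{149230}}{6}$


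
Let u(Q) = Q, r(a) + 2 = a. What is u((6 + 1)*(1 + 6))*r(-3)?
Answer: -245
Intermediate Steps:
r(a) = -2 + a
u((6 + 1)*(1 + 6))*r(-3) = ((6 + 1)*(1 + 6))*(-2 - 3) = (7*7)*(-5) = 49*(-5) = -245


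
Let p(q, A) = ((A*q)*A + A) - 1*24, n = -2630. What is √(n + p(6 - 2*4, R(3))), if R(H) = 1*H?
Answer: I*√2669 ≈ 51.662*I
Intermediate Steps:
R(H) = H
p(q, A) = -24 + A + q*A² (p(q, A) = (q*A² + A) - 24 = (A + q*A²) - 24 = -24 + A + q*A²)
√(n + p(6 - 2*4, R(3))) = √(-2630 + (-24 + 3 + (6 - 2*4)*3²)) = √(-2630 + (-24 + 3 + (6 - 8)*9)) = √(-2630 + (-24 + 3 - 2*9)) = √(-2630 + (-24 + 3 - 18)) = √(-2630 - 39) = √(-2669) = I*√2669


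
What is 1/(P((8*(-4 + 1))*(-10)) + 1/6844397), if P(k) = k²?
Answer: 6844397/394237267201 ≈ 1.7361e-5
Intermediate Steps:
1/(P((8*(-4 + 1))*(-10)) + 1/6844397) = 1/(((8*(-4 + 1))*(-10))² + 1/6844397) = 1/(((8*(-3))*(-10))² + 1/6844397) = 1/((-24*(-10))² + 1/6844397) = 1/(240² + 1/6844397) = 1/(57600 + 1/6844397) = 1/(394237267201/6844397) = 6844397/394237267201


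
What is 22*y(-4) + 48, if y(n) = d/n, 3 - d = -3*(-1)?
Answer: 48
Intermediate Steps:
d = 0 (d = 3 - (-3)*(-1) = 3 - 1*3 = 3 - 3 = 0)
y(n) = 0 (y(n) = 0/n = 0)
22*y(-4) + 48 = 22*0 + 48 = 0 + 48 = 48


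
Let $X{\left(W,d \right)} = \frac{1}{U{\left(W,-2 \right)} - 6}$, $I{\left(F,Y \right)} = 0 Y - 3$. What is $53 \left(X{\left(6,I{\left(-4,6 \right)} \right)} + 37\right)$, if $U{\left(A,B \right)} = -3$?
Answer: $\frac{17596}{9} \approx 1955.1$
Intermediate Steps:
$I{\left(F,Y \right)} = -3$ ($I{\left(F,Y \right)} = 0 - 3 = -3$)
$X{\left(W,d \right)} = - \frac{1}{9}$ ($X{\left(W,d \right)} = \frac{1}{-3 - 6} = \frac{1}{-9} = - \frac{1}{9}$)
$53 \left(X{\left(6,I{\left(-4,6 \right)} \right)} + 37\right) = 53 \left(- \frac{1}{9} + 37\right) = 53 \cdot \frac{332}{9} = \frac{17596}{9}$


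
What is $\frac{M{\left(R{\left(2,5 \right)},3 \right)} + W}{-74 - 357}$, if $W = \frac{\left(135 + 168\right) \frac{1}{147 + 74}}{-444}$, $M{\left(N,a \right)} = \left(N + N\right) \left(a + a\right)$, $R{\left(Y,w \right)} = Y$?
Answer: $- \frac{784891}{14097148} \approx -0.055677$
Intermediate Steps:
$M{\left(N,a \right)} = 4 N a$ ($M{\left(N,a \right)} = 2 N 2 a = 4 N a$)
$W = - \frac{101}{32708}$ ($W = \frac{303}{221} \left(- \frac{1}{444}\right) = - \frac{101}{32708} \approx -0.0030879$)
$\frac{M{\left(R{\left(2,5 \right)},3 \right)} + W}{-74 - 357} = \frac{4 \cdot 2 \cdot 3 - \frac{101}{32708}}{-74 - 357} = \frac{24 - \frac{101}{32708}}{-431} = \frac{784891}{32708} \left(- \frac{1}{431}\right) = - \frac{784891}{14097148}$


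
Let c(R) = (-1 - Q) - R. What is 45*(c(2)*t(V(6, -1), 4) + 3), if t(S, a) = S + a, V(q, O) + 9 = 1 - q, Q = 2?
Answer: 2385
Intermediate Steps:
V(q, O) = -8 - q (V(q, O) = -9 + (1 - q) = -8 - q)
c(R) = -3 - R (c(R) = (-1 - 1*2) - R = (-1 - 2) - R = -3 - R)
45*(c(2)*t(V(6, -1), 4) + 3) = 45*((-3 - 1*2)*((-8 - 1*6) + 4) + 3) = 45*((-3 - 2)*((-8 - 6) + 4) + 3) = 45*(-5*(-14 + 4) + 3) = 45*(-5*(-10) + 3) = 45*(50 + 3) = 45*53 = 2385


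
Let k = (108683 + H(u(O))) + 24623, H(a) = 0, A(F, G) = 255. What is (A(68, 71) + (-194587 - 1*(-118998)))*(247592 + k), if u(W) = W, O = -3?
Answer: -28694569932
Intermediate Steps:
k = 133306 (k = (108683 + 0) + 24623 = 108683 + 24623 = 133306)
(A(68, 71) + (-194587 - 1*(-118998)))*(247592 + k) = (255 + (-194587 - 1*(-118998)))*(247592 + 133306) = (255 + (-194587 + 118998))*380898 = (255 - 75589)*380898 = -75334*380898 = -28694569932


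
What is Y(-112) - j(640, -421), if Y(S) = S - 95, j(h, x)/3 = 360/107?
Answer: -23229/107 ≈ -217.09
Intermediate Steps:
j(h, x) = 1080/107 (j(h, x) = 3*(360/107) = 1080/107)
Y(S) = -95 + S
Y(-112) - j(640, -421) = (-95 - 112) - 1*1080/107 = -207 - 1080/107 = -23229/107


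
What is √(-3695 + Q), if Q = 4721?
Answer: 3*√114 ≈ 32.031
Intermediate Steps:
√(-3695 + Q) = √(-3695 + 4721) = √1026 = 3*√114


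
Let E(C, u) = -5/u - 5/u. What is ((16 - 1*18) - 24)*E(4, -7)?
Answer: -260/7 ≈ -37.143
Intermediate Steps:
E(C, u) = -10/u
((16 - 1*18) - 24)*E(4, -7) = ((16 - 1*18) - 24)*(-10/(-7)) = ((16 - 18) - 24)*(-10*(-⅐)) = (-2 - 24)*(10/7) = -26*10/7 = -260/7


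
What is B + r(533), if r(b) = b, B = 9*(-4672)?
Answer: -41515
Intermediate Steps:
B = -42048
B + r(533) = -42048 + 533 = -41515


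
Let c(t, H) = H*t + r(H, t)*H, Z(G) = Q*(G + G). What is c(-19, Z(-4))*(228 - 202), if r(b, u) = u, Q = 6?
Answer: 47424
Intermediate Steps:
Z(G) = 12*G (Z(G) = 6*(G + G) = 6*(2*G) = 12*G)
c(t, H) = 2*H*t (c(t, H) = H*t + t*H = H*t + H*t = 2*H*t)
c(-19, Z(-4))*(228 - 202) = (2*(12*(-4))*(-19))*(228 - 202) = (2*(-48)*(-19))*26 = 1824*26 = 47424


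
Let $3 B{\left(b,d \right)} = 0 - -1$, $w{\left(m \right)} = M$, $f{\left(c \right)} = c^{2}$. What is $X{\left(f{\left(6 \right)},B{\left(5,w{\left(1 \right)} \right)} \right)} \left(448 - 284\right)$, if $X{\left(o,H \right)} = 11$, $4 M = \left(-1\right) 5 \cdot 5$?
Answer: $1804$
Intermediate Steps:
$M = - \frac{25}{4}$ ($M = \frac{\left(-1\right) 5 \cdot 5}{4} = \frac{\left(-5\right) 5}{4} = \frac{1}{4} \left(-25\right) = - \frac{25}{4} \approx -6.25$)
$w{\left(m \right)} = - \frac{25}{4}$
$B{\left(b,d \right)} = \frac{1}{3}$ ($B{\left(b,d \right)} = \frac{0 - -1}{3} = \frac{0 + 1}{3} = \frac{1}{3} \cdot 1 = \frac{1}{3}$)
$X{\left(f{\left(6 \right)},B{\left(5,w{\left(1 \right)} \right)} \right)} \left(448 - 284\right) = 11 \left(448 - 284\right) = 11 \cdot 164 = 1804$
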